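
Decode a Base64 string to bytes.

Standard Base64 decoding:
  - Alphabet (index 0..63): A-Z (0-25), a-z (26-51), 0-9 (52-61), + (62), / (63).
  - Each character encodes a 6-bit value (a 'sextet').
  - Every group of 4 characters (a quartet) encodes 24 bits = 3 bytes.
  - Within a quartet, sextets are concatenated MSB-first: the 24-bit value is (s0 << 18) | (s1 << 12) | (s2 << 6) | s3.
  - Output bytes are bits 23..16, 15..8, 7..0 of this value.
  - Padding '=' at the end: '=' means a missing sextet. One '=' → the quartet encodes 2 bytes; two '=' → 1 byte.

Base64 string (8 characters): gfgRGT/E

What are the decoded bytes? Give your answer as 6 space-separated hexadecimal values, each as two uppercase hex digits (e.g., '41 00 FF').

After char 0 ('g'=32): chars_in_quartet=1 acc=0x20 bytes_emitted=0
After char 1 ('f'=31): chars_in_quartet=2 acc=0x81F bytes_emitted=0
After char 2 ('g'=32): chars_in_quartet=3 acc=0x207E0 bytes_emitted=0
After char 3 ('R'=17): chars_in_quartet=4 acc=0x81F811 -> emit 81 F8 11, reset; bytes_emitted=3
After char 4 ('G'=6): chars_in_quartet=1 acc=0x6 bytes_emitted=3
After char 5 ('T'=19): chars_in_quartet=2 acc=0x193 bytes_emitted=3
After char 6 ('/'=63): chars_in_quartet=3 acc=0x64FF bytes_emitted=3
After char 7 ('E'=4): chars_in_quartet=4 acc=0x193FC4 -> emit 19 3F C4, reset; bytes_emitted=6

Answer: 81 F8 11 19 3F C4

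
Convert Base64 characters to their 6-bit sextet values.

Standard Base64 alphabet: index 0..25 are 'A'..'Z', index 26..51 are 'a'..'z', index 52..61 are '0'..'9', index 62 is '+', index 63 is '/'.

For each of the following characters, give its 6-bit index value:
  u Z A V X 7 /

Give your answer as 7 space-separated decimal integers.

Answer: 46 25 0 21 23 59 63

Derivation:
'u': a..z range, 26 + ord('u') − ord('a') = 46
'Z': A..Z range, ord('Z') − ord('A') = 25
'A': A..Z range, ord('A') − ord('A') = 0
'V': A..Z range, ord('V') − ord('A') = 21
'X': A..Z range, ord('X') − ord('A') = 23
'7': 0..9 range, 52 + ord('7') − ord('0') = 59
'/': index 63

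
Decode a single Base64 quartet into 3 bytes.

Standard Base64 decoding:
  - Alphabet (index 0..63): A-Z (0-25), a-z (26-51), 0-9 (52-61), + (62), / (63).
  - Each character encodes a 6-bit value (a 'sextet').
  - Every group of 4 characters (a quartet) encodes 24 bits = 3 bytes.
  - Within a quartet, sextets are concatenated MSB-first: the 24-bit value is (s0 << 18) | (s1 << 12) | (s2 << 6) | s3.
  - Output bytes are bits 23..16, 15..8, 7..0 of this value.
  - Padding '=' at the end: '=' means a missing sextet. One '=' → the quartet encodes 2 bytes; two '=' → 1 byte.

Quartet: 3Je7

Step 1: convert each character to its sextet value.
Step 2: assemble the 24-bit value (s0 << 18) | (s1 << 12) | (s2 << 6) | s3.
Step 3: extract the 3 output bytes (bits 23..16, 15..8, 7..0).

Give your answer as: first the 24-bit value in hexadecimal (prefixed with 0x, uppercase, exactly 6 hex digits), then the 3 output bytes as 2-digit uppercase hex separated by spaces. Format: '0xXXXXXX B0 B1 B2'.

Answer: 0xDC97BB DC 97 BB

Derivation:
Sextets: 3=55, J=9, e=30, 7=59
24-bit: (55<<18) | (9<<12) | (30<<6) | 59
      = 0xDC0000 | 0x009000 | 0x000780 | 0x00003B
      = 0xDC97BB
Bytes: (v>>16)&0xFF=DC, (v>>8)&0xFF=97, v&0xFF=BB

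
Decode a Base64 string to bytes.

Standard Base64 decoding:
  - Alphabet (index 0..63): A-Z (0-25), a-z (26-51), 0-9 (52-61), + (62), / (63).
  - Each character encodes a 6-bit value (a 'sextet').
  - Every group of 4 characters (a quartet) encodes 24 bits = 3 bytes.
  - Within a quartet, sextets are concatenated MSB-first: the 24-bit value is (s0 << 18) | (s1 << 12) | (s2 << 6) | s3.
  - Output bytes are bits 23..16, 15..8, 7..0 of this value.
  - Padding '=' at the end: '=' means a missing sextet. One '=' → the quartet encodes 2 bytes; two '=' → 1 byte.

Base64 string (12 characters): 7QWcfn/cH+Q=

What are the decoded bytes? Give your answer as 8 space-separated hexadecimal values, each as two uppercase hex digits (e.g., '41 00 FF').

After char 0 ('7'=59): chars_in_quartet=1 acc=0x3B bytes_emitted=0
After char 1 ('Q'=16): chars_in_quartet=2 acc=0xED0 bytes_emitted=0
After char 2 ('W'=22): chars_in_quartet=3 acc=0x3B416 bytes_emitted=0
After char 3 ('c'=28): chars_in_quartet=4 acc=0xED059C -> emit ED 05 9C, reset; bytes_emitted=3
After char 4 ('f'=31): chars_in_quartet=1 acc=0x1F bytes_emitted=3
After char 5 ('n'=39): chars_in_quartet=2 acc=0x7E7 bytes_emitted=3
After char 6 ('/'=63): chars_in_quartet=3 acc=0x1F9FF bytes_emitted=3
After char 7 ('c'=28): chars_in_quartet=4 acc=0x7E7FDC -> emit 7E 7F DC, reset; bytes_emitted=6
After char 8 ('H'=7): chars_in_quartet=1 acc=0x7 bytes_emitted=6
After char 9 ('+'=62): chars_in_quartet=2 acc=0x1FE bytes_emitted=6
After char 10 ('Q'=16): chars_in_quartet=3 acc=0x7F90 bytes_emitted=6
Padding '=': partial quartet acc=0x7F90 -> emit 1F E4; bytes_emitted=8

Answer: ED 05 9C 7E 7F DC 1F E4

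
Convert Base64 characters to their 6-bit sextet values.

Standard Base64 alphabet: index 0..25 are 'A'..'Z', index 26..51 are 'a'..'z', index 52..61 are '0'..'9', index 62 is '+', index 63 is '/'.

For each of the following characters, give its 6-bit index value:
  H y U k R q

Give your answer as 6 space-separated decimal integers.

'H': A..Z range, ord('H') − ord('A') = 7
'y': a..z range, 26 + ord('y') − ord('a') = 50
'U': A..Z range, ord('U') − ord('A') = 20
'k': a..z range, 26 + ord('k') − ord('a') = 36
'R': A..Z range, ord('R') − ord('A') = 17
'q': a..z range, 26 + ord('q') − ord('a') = 42

Answer: 7 50 20 36 17 42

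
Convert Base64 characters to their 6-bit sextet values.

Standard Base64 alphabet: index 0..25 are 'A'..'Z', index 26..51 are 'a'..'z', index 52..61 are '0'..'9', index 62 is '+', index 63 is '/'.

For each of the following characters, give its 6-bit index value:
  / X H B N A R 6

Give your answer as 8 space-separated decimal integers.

Answer: 63 23 7 1 13 0 17 58

Derivation:
'/': index 63
'X': A..Z range, ord('X') − ord('A') = 23
'H': A..Z range, ord('H') − ord('A') = 7
'B': A..Z range, ord('B') − ord('A') = 1
'N': A..Z range, ord('N') − ord('A') = 13
'A': A..Z range, ord('A') − ord('A') = 0
'R': A..Z range, ord('R') − ord('A') = 17
'6': 0..9 range, 52 + ord('6') − ord('0') = 58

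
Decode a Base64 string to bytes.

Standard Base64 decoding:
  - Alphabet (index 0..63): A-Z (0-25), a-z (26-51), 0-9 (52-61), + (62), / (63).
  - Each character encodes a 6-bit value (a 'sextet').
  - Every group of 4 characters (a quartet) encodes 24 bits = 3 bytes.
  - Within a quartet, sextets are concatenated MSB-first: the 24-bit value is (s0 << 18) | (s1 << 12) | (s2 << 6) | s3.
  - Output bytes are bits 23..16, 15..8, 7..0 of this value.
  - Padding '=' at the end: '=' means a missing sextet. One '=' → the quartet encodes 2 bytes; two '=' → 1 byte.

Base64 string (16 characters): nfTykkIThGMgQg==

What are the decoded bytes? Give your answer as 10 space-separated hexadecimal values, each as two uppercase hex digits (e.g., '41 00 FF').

Answer: 9D F4 F2 92 42 13 84 63 20 42

Derivation:
After char 0 ('n'=39): chars_in_quartet=1 acc=0x27 bytes_emitted=0
After char 1 ('f'=31): chars_in_quartet=2 acc=0x9DF bytes_emitted=0
After char 2 ('T'=19): chars_in_quartet=3 acc=0x277D3 bytes_emitted=0
After char 3 ('y'=50): chars_in_quartet=4 acc=0x9DF4F2 -> emit 9D F4 F2, reset; bytes_emitted=3
After char 4 ('k'=36): chars_in_quartet=1 acc=0x24 bytes_emitted=3
After char 5 ('k'=36): chars_in_quartet=2 acc=0x924 bytes_emitted=3
After char 6 ('I'=8): chars_in_quartet=3 acc=0x24908 bytes_emitted=3
After char 7 ('T'=19): chars_in_quartet=4 acc=0x924213 -> emit 92 42 13, reset; bytes_emitted=6
After char 8 ('h'=33): chars_in_quartet=1 acc=0x21 bytes_emitted=6
After char 9 ('G'=6): chars_in_quartet=2 acc=0x846 bytes_emitted=6
After char 10 ('M'=12): chars_in_quartet=3 acc=0x2118C bytes_emitted=6
After char 11 ('g'=32): chars_in_quartet=4 acc=0x846320 -> emit 84 63 20, reset; bytes_emitted=9
After char 12 ('Q'=16): chars_in_quartet=1 acc=0x10 bytes_emitted=9
After char 13 ('g'=32): chars_in_quartet=2 acc=0x420 bytes_emitted=9
Padding '==': partial quartet acc=0x420 -> emit 42; bytes_emitted=10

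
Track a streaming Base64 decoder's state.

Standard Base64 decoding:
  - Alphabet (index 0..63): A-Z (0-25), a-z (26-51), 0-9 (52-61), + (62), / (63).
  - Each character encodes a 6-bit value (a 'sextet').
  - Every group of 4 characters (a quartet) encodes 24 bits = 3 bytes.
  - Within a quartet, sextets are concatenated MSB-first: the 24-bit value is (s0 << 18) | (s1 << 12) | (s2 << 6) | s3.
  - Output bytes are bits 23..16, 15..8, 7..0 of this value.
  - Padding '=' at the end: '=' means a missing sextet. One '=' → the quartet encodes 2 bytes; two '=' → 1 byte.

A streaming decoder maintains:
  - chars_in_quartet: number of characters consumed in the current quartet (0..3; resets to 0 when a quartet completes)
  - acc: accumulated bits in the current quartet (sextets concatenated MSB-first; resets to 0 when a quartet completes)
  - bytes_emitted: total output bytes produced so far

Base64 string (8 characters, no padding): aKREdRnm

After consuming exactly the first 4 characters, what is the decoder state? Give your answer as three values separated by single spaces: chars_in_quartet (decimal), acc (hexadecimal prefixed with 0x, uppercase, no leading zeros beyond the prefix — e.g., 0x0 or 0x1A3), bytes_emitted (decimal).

Answer: 0 0x0 3

Derivation:
After char 0 ('a'=26): chars_in_quartet=1 acc=0x1A bytes_emitted=0
After char 1 ('K'=10): chars_in_quartet=2 acc=0x68A bytes_emitted=0
After char 2 ('R'=17): chars_in_quartet=3 acc=0x1A291 bytes_emitted=0
After char 3 ('E'=4): chars_in_quartet=4 acc=0x68A444 -> emit 68 A4 44, reset; bytes_emitted=3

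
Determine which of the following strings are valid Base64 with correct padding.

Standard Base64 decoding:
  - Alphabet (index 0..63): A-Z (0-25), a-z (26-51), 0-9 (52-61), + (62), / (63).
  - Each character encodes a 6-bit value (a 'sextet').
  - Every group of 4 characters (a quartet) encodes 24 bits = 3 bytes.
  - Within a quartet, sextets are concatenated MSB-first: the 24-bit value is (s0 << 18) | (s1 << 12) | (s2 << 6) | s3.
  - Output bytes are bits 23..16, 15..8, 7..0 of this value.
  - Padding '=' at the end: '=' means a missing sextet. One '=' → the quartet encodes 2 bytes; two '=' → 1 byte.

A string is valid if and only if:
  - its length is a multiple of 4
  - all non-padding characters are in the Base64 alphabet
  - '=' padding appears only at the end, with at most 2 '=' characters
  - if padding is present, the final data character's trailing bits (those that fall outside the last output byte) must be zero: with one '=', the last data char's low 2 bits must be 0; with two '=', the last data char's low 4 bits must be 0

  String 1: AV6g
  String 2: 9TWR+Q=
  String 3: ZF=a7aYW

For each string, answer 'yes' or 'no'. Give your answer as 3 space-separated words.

String 1: 'AV6g' → valid
String 2: '9TWR+Q=' → invalid (len=7 not mult of 4)
String 3: 'ZF=a7aYW' → invalid (bad char(s): ['=']; '=' in middle)

Answer: yes no no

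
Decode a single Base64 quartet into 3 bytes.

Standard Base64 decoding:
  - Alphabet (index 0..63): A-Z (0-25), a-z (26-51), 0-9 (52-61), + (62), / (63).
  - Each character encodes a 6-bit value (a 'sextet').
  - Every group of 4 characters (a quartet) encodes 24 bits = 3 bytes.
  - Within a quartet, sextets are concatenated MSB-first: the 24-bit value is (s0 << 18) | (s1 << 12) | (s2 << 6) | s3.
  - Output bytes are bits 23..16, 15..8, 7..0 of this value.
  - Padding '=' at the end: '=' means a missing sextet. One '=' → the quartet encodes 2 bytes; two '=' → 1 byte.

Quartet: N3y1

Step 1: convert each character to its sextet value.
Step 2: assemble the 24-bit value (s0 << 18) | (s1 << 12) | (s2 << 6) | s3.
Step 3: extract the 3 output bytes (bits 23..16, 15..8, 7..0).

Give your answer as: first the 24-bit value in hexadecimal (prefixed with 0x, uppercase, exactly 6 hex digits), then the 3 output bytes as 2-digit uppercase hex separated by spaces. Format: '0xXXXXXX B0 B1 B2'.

Sextets: N=13, 3=55, y=50, 1=53
24-bit: (13<<18) | (55<<12) | (50<<6) | 53
      = 0x340000 | 0x037000 | 0x000C80 | 0x000035
      = 0x377CB5
Bytes: (v>>16)&0xFF=37, (v>>8)&0xFF=7C, v&0xFF=B5

Answer: 0x377CB5 37 7C B5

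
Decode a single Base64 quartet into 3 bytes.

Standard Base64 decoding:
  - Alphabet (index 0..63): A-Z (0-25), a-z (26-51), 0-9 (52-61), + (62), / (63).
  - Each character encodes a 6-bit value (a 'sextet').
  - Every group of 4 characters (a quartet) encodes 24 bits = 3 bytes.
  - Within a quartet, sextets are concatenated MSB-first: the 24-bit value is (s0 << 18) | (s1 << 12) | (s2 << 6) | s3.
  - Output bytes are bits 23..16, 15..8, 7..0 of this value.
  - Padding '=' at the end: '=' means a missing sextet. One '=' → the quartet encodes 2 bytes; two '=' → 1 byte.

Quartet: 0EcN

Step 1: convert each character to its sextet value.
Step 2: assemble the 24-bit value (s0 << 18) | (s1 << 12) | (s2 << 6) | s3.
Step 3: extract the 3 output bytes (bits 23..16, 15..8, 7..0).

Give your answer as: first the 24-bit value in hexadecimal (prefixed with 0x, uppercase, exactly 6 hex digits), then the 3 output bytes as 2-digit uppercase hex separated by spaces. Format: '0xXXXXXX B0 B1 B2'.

Sextets: 0=52, E=4, c=28, N=13
24-bit: (52<<18) | (4<<12) | (28<<6) | 13
      = 0xD00000 | 0x004000 | 0x000700 | 0x00000D
      = 0xD0470D
Bytes: (v>>16)&0xFF=D0, (v>>8)&0xFF=47, v&0xFF=0D

Answer: 0xD0470D D0 47 0D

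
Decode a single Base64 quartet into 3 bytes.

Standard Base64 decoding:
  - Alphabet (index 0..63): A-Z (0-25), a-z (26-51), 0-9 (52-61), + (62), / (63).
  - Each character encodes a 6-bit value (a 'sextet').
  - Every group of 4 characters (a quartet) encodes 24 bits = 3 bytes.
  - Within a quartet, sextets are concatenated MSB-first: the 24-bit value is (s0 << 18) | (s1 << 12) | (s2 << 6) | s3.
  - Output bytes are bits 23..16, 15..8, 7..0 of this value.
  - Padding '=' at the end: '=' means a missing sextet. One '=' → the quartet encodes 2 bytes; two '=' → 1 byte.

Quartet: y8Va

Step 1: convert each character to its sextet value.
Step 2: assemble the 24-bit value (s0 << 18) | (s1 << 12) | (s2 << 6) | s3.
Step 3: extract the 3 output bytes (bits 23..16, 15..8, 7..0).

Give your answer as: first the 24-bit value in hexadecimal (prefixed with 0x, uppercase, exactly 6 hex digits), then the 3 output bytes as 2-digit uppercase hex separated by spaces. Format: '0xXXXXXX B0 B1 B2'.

Sextets: y=50, 8=60, V=21, a=26
24-bit: (50<<18) | (60<<12) | (21<<6) | 26
      = 0xC80000 | 0x03C000 | 0x000540 | 0x00001A
      = 0xCBC55A
Bytes: (v>>16)&0xFF=CB, (v>>8)&0xFF=C5, v&0xFF=5A

Answer: 0xCBC55A CB C5 5A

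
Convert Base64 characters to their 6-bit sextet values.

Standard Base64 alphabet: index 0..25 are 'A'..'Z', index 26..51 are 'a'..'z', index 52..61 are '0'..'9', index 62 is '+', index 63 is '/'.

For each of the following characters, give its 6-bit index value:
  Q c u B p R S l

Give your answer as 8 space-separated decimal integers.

Answer: 16 28 46 1 41 17 18 37

Derivation:
'Q': A..Z range, ord('Q') − ord('A') = 16
'c': a..z range, 26 + ord('c') − ord('a') = 28
'u': a..z range, 26 + ord('u') − ord('a') = 46
'B': A..Z range, ord('B') − ord('A') = 1
'p': a..z range, 26 + ord('p') − ord('a') = 41
'R': A..Z range, ord('R') − ord('A') = 17
'S': A..Z range, ord('S') − ord('A') = 18
'l': a..z range, 26 + ord('l') − ord('a') = 37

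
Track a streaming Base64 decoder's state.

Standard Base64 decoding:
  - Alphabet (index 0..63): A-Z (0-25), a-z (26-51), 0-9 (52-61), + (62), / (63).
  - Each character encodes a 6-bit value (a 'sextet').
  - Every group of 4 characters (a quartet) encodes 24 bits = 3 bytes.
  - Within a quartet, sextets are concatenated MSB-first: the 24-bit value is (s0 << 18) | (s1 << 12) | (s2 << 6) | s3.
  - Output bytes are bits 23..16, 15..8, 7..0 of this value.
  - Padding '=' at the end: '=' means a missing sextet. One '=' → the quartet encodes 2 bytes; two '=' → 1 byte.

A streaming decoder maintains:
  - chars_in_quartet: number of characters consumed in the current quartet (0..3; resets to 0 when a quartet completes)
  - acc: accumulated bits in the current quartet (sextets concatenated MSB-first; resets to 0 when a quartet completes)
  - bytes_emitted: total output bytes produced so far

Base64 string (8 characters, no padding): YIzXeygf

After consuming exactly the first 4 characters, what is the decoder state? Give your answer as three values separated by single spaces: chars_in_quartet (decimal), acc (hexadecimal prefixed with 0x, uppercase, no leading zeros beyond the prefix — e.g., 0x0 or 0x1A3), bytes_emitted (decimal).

After char 0 ('Y'=24): chars_in_quartet=1 acc=0x18 bytes_emitted=0
After char 1 ('I'=8): chars_in_quartet=2 acc=0x608 bytes_emitted=0
After char 2 ('z'=51): chars_in_quartet=3 acc=0x18233 bytes_emitted=0
After char 3 ('X'=23): chars_in_quartet=4 acc=0x608CD7 -> emit 60 8C D7, reset; bytes_emitted=3

Answer: 0 0x0 3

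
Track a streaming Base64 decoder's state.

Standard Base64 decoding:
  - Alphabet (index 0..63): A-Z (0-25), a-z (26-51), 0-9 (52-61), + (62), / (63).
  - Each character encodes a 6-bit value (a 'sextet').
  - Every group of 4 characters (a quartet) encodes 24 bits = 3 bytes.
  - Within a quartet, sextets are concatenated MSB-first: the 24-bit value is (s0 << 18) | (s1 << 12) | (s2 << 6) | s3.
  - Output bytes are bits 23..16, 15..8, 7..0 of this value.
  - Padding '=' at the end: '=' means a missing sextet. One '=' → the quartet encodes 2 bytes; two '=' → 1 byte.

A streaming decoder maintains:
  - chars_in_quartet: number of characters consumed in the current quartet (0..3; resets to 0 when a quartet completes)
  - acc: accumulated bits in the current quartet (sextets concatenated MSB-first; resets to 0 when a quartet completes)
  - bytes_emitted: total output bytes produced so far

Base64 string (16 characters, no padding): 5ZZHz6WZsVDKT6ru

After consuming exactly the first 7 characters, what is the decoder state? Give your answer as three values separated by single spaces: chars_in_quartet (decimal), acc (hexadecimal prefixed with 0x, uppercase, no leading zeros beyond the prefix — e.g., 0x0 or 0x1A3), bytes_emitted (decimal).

After char 0 ('5'=57): chars_in_quartet=1 acc=0x39 bytes_emitted=0
After char 1 ('Z'=25): chars_in_quartet=2 acc=0xE59 bytes_emitted=0
After char 2 ('Z'=25): chars_in_quartet=3 acc=0x39659 bytes_emitted=0
After char 3 ('H'=7): chars_in_quartet=4 acc=0xE59647 -> emit E5 96 47, reset; bytes_emitted=3
After char 4 ('z'=51): chars_in_quartet=1 acc=0x33 bytes_emitted=3
After char 5 ('6'=58): chars_in_quartet=2 acc=0xCFA bytes_emitted=3
After char 6 ('W'=22): chars_in_quartet=3 acc=0x33E96 bytes_emitted=3

Answer: 3 0x33E96 3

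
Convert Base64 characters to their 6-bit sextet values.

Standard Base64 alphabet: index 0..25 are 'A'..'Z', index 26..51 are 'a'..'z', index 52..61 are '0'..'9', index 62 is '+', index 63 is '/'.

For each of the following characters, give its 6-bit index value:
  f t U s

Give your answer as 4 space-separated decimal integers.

'f': a..z range, 26 + ord('f') − ord('a') = 31
't': a..z range, 26 + ord('t') − ord('a') = 45
'U': A..Z range, ord('U') − ord('A') = 20
's': a..z range, 26 + ord('s') − ord('a') = 44

Answer: 31 45 20 44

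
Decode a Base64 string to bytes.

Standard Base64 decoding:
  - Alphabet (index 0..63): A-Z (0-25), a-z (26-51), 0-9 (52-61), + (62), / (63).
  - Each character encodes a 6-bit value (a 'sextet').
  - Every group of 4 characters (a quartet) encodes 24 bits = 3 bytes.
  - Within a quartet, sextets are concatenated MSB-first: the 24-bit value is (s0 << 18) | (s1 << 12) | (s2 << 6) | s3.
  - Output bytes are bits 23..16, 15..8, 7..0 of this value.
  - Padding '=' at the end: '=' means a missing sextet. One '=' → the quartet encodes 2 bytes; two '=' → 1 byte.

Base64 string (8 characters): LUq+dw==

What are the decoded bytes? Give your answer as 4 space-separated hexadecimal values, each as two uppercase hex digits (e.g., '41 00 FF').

Answer: 2D 4A BE 77

Derivation:
After char 0 ('L'=11): chars_in_quartet=1 acc=0xB bytes_emitted=0
After char 1 ('U'=20): chars_in_quartet=2 acc=0x2D4 bytes_emitted=0
After char 2 ('q'=42): chars_in_quartet=3 acc=0xB52A bytes_emitted=0
After char 3 ('+'=62): chars_in_quartet=4 acc=0x2D4ABE -> emit 2D 4A BE, reset; bytes_emitted=3
After char 4 ('d'=29): chars_in_quartet=1 acc=0x1D bytes_emitted=3
After char 5 ('w'=48): chars_in_quartet=2 acc=0x770 bytes_emitted=3
Padding '==': partial quartet acc=0x770 -> emit 77; bytes_emitted=4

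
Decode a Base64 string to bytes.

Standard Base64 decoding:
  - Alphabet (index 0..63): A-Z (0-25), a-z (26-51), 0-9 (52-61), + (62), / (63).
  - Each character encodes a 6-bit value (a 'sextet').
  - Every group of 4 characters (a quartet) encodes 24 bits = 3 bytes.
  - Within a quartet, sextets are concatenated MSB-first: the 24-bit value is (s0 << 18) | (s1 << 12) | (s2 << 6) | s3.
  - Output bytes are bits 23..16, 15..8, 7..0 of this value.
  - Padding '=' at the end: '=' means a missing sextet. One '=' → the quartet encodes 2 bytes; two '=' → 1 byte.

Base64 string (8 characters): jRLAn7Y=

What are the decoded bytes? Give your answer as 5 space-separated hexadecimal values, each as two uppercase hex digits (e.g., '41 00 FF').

After char 0 ('j'=35): chars_in_quartet=1 acc=0x23 bytes_emitted=0
After char 1 ('R'=17): chars_in_quartet=2 acc=0x8D1 bytes_emitted=0
After char 2 ('L'=11): chars_in_quartet=3 acc=0x2344B bytes_emitted=0
After char 3 ('A'=0): chars_in_quartet=4 acc=0x8D12C0 -> emit 8D 12 C0, reset; bytes_emitted=3
After char 4 ('n'=39): chars_in_quartet=1 acc=0x27 bytes_emitted=3
After char 5 ('7'=59): chars_in_quartet=2 acc=0x9FB bytes_emitted=3
After char 6 ('Y'=24): chars_in_quartet=3 acc=0x27ED8 bytes_emitted=3
Padding '=': partial quartet acc=0x27ED8 -> emit 9F B6; bytes_emitted=5

Answer: 8D 12 C0 9F B6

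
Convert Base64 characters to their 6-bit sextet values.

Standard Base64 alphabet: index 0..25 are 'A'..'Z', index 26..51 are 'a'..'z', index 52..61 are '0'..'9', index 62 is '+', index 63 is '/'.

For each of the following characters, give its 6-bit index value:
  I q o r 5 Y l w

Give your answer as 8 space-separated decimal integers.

Answer: 8 42 40 43 57 24 37 48

Derivation:
'I': A..Z range, ord('I') − ord('A') = 8
'q': a..z range, 26 + ord('q') − ord('a') = 42
'o': a..z range, 26 + ord('o') − ord('a') = 40
'r': a..z range, 26 + ord('r') − ord('a') = 43
'5': 0..9 range, 52 + ord('5') − ord('0') = 57
'Y': A..Z range, ord('Y') − ord('A') = 24
'l': a..z range, 26 + ord('l') − ord('a') = 37
'w': a..z range, 26 + ord('w') − ord('a') = 48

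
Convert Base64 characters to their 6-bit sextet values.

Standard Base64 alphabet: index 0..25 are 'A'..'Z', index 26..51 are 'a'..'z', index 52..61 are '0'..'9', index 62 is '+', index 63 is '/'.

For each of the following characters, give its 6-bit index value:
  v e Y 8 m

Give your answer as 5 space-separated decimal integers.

'v': a..z range, 26 + ord('v') − ord('a') = 47
'e': a..z range, 26 + ord('e') − ord('a') = 30
'Y': A..Z range, ord('Y') − ord('A') = 24
'8': 0..9 range, 52 + ord('8') − ord('0') = 60
'm': a..z range, 26 + ord('m') − ord('a') = 38

Answer: 47 30 24 60 38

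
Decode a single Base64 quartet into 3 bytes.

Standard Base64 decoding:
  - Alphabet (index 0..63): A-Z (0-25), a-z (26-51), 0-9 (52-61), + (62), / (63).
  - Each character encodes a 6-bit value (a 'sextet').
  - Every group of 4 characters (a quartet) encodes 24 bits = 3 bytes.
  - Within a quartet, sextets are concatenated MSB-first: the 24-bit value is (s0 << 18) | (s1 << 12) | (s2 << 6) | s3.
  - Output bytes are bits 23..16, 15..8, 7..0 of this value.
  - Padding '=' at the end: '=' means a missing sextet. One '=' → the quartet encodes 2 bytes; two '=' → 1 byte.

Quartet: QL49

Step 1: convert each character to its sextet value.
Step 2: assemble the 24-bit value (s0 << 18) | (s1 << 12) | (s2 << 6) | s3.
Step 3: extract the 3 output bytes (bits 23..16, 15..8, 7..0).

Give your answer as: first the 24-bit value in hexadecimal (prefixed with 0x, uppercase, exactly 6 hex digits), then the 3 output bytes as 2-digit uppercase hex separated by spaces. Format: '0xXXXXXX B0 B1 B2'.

Sextets: Q=16, L=11, 4=56, 9=61
24-bit: (16<<18) | (11<<12) | (56<<6) | 61
      = 0x400000 | 0x00B000 | 0x000E00 | 0x00003D
      = 0x40BE3D
Bytes: (v>>16)&0xFF=40, (v>>8)&0xFF=BE, v&0xFF=3D

Answer: 0x40BE3D 40 BE 3D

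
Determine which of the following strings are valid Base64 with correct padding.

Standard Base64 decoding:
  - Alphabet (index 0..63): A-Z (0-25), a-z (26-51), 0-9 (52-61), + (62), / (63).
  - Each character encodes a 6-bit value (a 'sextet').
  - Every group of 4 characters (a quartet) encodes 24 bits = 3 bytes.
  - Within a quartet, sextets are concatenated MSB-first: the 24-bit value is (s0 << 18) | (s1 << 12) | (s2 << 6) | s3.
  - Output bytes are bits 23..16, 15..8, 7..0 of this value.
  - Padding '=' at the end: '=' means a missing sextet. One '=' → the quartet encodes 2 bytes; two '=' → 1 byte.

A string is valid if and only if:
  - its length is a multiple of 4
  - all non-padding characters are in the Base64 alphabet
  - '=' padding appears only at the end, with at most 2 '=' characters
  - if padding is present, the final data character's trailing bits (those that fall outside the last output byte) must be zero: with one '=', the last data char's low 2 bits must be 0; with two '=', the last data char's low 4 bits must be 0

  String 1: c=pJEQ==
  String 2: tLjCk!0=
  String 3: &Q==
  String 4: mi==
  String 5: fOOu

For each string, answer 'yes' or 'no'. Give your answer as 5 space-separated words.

String 1: 'c=pJEQ==' → invalid (bad char(s): ['=']; '=' in middle)
String 2: 'tLjCk!0=' → invalid (bad char(s): ['!'])
String 3: '&Q==' → invalid (bad char(s): ['&'])
String 4: 'mi==' → invalid (bad trailing bits)
String 5: 'fOOu' → valid

Answer: no no no no yes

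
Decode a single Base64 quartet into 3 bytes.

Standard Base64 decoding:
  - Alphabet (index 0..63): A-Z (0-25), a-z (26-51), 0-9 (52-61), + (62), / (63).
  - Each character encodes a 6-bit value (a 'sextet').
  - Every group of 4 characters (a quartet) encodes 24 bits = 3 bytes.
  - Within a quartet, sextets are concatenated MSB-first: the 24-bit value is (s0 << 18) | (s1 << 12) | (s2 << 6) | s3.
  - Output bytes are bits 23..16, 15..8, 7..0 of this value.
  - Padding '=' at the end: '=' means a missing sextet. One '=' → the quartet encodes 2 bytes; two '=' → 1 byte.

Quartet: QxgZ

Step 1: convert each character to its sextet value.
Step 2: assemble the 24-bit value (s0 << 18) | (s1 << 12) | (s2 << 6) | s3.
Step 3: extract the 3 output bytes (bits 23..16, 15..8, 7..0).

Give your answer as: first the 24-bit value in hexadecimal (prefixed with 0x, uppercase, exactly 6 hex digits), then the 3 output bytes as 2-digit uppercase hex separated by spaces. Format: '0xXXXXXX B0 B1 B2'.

Answer: 0x431819 43 18 19

Derivation:
Sextets: Q=16, x=49, g=32, Z=25
24-bit: (16<<18) | (49<<12) | (32<<6) | 25
      = 0x400000 | 0x031000 | 0x000800 | 0x000019
      = 0x431819
Bytes: (v>>16)&0xFF=43, (v>>8)&0xFF=18, v&0xFF=19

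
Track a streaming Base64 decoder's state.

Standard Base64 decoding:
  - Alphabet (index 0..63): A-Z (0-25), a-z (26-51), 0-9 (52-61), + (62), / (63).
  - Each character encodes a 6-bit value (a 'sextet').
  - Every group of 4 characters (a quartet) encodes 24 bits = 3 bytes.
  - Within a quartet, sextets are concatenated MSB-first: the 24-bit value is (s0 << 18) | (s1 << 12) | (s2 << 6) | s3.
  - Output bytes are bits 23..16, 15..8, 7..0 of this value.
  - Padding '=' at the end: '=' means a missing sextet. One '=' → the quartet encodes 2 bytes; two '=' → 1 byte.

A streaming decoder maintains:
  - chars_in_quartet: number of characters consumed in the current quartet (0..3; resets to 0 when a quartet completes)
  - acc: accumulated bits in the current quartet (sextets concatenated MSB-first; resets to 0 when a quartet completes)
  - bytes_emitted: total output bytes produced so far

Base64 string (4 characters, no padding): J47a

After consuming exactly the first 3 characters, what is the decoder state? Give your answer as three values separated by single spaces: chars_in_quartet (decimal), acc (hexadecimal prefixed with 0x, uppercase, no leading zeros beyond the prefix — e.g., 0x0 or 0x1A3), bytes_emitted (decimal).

After char 0 ('J'=9): chars_in_quartet=1 acc=0x9 bytes_emitted=0
After char 1 ('4'=56): chars_in_quartet=2 acc=0x278 bytes_emitted=0
After char 2 ('7'=59): chars_in_quartet=3 acc=0x9E3B bytes_emitted=0

Answer: 3 0x9E3B 0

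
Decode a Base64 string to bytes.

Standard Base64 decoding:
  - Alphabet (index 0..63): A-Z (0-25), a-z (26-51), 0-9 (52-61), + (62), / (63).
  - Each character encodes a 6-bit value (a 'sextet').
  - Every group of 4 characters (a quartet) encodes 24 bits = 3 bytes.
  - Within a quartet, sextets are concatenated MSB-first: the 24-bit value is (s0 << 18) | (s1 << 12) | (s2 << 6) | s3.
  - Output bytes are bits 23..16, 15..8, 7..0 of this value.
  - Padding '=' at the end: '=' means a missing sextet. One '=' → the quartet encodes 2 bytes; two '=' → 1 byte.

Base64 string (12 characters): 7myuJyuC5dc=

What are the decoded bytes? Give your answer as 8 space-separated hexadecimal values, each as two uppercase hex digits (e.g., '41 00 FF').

Answer: EE 6C AE 27 2B 82 E5 D7

Derivation:
After char 0 ('7'=59): chars_in_quartet=1 acc=0x3B bytes_emitted=0
After char 1 ('m'=38): chars_in_quartet=2 acc=0xEE6 bytes_emitted=0
After char 2 ('y'=50): chars_in_quartet=3 acc=0x3B9B2 bytes_emitted=0
After char 3 ('u'=46): chars_in_quartet=4 acc=0xEE6CAE -> emit EE 6C AE, reset; bytes_emitted=3
After char 4 ('J'=9): chars_in_quartet=1 acc=0x9 bytes_emitted=3
After char 5 ('y'=50): chars_in_quartet=2 acc=0x272 bytes_emitted=3
After char 6 ('u'=46): chars_in_quartet=3 acc=0x9CAE bytes_emitted=3
After char 7 ('C'=2): chars_in_quartet=4 acc=0x272B82 -> emit 27 2B 82, reset; bytes_emitted=6
After char 8 ('5'=57): chars_in_quartet=1 acc=0x39 bytes_emitted=6
After char 9 ('d'=29): chars_in_quartet=2 acc=0xE5D bytes_emitted=6
After char 10 ('c'=28): chars_in_quartet=3 acc=0x3975C bytes_emitted=6
Padding '=': partial quartet acc=0x3975C -> emit E5 D7; bytes_emitted=8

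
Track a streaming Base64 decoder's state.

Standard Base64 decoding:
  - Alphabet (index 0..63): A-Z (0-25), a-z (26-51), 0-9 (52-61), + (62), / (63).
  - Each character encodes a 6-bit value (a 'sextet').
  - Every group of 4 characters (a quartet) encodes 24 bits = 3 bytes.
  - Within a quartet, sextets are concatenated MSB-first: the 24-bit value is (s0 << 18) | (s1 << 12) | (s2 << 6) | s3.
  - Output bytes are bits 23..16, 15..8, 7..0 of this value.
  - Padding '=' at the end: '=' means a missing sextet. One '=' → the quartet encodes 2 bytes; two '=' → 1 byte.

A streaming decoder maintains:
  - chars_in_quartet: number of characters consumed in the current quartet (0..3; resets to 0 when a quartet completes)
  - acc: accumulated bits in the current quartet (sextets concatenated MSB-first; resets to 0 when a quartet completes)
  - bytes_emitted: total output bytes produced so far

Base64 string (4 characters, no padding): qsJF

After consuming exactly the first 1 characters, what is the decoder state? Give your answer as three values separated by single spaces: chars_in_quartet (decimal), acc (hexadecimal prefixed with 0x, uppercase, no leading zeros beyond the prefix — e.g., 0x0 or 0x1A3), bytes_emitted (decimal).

After char 0 ('q'=42): chars_in_quartet=1 acc=0x2A bytes_emitted=0

Answer: 1 0x2A 0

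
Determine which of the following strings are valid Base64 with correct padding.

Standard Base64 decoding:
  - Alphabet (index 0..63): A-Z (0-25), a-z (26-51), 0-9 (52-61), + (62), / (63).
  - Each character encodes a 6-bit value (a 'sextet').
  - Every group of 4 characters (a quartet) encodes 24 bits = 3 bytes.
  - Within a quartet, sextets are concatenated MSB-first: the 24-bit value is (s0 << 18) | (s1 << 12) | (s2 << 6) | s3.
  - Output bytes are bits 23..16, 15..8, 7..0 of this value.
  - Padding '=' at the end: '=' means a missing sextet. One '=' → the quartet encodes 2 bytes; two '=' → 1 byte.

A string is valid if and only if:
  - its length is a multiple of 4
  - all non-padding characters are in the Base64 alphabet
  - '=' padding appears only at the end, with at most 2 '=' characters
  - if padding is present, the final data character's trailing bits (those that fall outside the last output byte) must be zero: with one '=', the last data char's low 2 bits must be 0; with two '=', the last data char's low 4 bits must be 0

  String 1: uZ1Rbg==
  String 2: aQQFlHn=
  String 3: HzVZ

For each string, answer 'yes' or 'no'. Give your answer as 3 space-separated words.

String 1: 'uZ1Rbg==' → valid
String 2: 'aQQFlHn=' → invalid (bad trailing bits)
String 3: 'HzVZ' → valid

Answer: yes no yes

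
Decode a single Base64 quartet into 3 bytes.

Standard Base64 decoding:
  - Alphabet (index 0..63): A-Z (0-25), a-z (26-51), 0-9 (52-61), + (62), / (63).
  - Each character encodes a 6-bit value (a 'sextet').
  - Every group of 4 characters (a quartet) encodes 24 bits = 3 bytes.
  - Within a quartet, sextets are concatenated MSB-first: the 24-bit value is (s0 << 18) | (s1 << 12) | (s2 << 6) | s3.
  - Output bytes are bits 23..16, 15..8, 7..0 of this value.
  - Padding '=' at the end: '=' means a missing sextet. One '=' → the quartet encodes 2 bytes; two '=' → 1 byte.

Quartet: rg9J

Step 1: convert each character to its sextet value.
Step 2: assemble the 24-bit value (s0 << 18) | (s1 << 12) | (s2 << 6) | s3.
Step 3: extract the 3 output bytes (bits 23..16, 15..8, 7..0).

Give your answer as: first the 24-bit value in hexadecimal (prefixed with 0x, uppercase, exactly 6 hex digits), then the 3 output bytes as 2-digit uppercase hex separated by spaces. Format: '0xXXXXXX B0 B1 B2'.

Answer: 0xAE0F49 AE 0F 49

Derivation:
Sextets: r=43, g=32, 9=61, J=9
24-bit: (43<<18) | (32<<12) | (61<<6) | 9
      = 0xAC0000 | 0x020000 | 0x000F40 | 0x000009
      = 0xAE0F49
Bytes: (v>>16)&0xFF=AE, (v>>8)&0xFF=0F, v&0xFF=49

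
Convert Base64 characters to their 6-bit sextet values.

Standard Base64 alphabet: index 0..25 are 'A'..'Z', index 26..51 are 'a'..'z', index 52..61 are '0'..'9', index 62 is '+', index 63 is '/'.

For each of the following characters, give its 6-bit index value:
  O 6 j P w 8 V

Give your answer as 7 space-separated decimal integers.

'O': A..Z range, ord('O') − ord('A') = 14
'6': 0..9 range, 52 + ord('6') − ord('0') = 58
'j': a..z range, 26 + ord('j') − ord('a') = 35
'P': A..Z range, ord('P') − ord('A') = 15
'w': a..z range, 26 + ord('w') − ord('a') = 48
'8': 0..9 range, 52 + ord('8') − ord('0') = 60
'V': A..Z range, ord('V') − ord('A') = 21

Answer: 14 58 35 15 48 60 21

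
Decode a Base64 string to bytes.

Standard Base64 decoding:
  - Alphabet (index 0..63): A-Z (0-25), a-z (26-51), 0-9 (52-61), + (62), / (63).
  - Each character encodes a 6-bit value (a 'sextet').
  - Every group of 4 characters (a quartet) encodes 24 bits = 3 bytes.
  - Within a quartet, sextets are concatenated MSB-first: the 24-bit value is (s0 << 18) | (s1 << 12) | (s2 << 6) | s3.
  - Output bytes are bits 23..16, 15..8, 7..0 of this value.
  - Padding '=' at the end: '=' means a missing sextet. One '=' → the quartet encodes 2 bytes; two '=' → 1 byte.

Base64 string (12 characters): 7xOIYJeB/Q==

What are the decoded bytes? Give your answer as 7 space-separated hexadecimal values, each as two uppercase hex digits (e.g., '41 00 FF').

After char 0 ('7'=59): chars_in_quartet=1 acc=0x3B bytes_emitted=0
After char 1 ('x'=49): chars_in_quartet=2 acc=0xEF1 bytes_emitted=0
After char 2 ('O'=14): chars_in_quartet=3 acc=0x3BC4E bytes_emitted=0
After char 3 ('I'=8): chars_in_quartet=4 acc=0xEF1388 -> emit EF 13 88, reset; bytes_emitted=3
After char 4 ('Y'=24): chars_in_quartet=1 acc=0x18 bytes_emitted=3
After char 5 ('J'=9): chars_in_quartet=2 acc=0x609 bytes_emitted=3
After char 6 ('e'=30): chars_in_quartet=3 acc=0x1825E bytes_emitted=3
After char 7 ('B'=1): chars_in_quartet=4 acc=0x609781 -> emit 60 97 81, reset; bytes_emitted=6
After char 8 ('/'=63): chars_in_quartet=1 acc=0x3F bytes_emitted=6
After char 9 ('Q'=16): chars_in_quartet=2 acc=0xFD0 bytes_emitted=6
Padding '==': partial quartet acc=0xFD0 -> emit FD; bytes_emitted=7

Answer: EF 13 88 60 97 81 FD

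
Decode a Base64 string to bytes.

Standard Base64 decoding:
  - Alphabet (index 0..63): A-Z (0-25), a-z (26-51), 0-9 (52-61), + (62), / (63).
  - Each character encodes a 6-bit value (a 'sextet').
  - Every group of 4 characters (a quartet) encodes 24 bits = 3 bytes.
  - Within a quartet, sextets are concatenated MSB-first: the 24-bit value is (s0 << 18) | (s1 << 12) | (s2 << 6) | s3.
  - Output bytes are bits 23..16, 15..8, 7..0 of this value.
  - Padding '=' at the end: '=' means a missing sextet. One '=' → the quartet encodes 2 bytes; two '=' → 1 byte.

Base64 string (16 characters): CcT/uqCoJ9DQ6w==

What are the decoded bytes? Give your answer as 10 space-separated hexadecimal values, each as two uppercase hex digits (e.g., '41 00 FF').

Answer: 09 C4 FF BA A0 A8 27 D0 D0 EB

Derivation:
After char 0 ('C'=2): chars_in_quartet=1 acc=0x2 bytes_emitted=0
After char 1 ('c'=28): chars_in_quartet=2 acc=0x9C bytes_emitted=0
After char 2 ('T'=19): chars_in_quartet=3 acc=0x2713 bytes_emitted=0
After char 3 ('/'=63): chars_in_quartet=4 acc=0x9C4FF -> emit 09 C4 FF, reset; bytes_emitted=3
After char 4 ('u'=46): chars_in_quartet=1 acc=0x2E bytes_emitted=3
After char 5 ('q'=42): chars_in_quartet=2 acc=0xBAA bytes_emitted=3
After char 6 ('C'=2): chars_in_quartet=3 acc=0x2EA82 bytes_emitted=3
After char 7 ('o'=40): chars_in_quartet=4 acc=0xBAA0A8 -> emit BA A0 A8, reset; bytes_emitted=6
After char 8 ('J'=9): chars_in_quartet=1 acc=0x9 bytes_emitted=6
After char 9 ('9'=61): chars_in_quartet=2 acc=0x27D bytes_emitted=6
After char 10 ('D'=3): chars_in_quartet=3 acc=0x9F43 bytes_emitted=6
After char 11 ('Q'=16): chars_in_quartet=4 acc=0x27D0D0 -> emit 27 D0 D0, reset; bytes_emitted=9
After char 12 ('6'=58): chars_in_quartet=1 acc=0x3A bytes_emitted=9
After char 13 ('w'=48): chars_in_quartet=2 acc=0xEB0 bytes_emitted=9
Padding '==': partial quartet acc=0xEB0 -> emit EB; bytes_emitted=10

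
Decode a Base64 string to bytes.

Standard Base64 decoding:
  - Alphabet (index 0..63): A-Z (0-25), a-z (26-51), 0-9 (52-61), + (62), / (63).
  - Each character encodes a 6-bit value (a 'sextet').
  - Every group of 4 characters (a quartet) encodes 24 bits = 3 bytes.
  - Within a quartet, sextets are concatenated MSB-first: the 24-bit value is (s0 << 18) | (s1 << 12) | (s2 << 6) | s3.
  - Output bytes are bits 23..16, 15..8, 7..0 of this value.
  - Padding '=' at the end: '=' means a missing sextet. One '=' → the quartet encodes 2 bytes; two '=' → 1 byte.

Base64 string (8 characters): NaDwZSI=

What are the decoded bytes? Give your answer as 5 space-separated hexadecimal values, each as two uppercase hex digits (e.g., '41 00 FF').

Answer: 35 A0 F0 65 22

Derivation:
After char 0 ('N'=13): chars_in_quartet=1 acc=0xD bytes_emitted=0
After char 1 ('a'=26): chars_in_quartet=2 acc=0x35A bytes_emitted=0
After char 2 ('D'=3): chars_in_quartet=3 acc=0xD683 bytes_emitted=0
After char 3 ('w'=48): chars_in_quartet=4 acc=0x35A0F0 -> emit 35 A0 F0, reset; bytes_emitted=3
After char 4 ('Z'=25): chars_in_quartet=1 acc=0x19 bytes_emitted=3
After char 5 ('S'=18): chars_in_quartet=2 acc=0x652 bytes_emitted=3
After char 6 ('I'=8): chars_in_quartet=3 acc=0x19488 bytes_emitted=3
Padding '=': partial quartet acc=0x19488 -> emit 65 22; bytes_emitted=5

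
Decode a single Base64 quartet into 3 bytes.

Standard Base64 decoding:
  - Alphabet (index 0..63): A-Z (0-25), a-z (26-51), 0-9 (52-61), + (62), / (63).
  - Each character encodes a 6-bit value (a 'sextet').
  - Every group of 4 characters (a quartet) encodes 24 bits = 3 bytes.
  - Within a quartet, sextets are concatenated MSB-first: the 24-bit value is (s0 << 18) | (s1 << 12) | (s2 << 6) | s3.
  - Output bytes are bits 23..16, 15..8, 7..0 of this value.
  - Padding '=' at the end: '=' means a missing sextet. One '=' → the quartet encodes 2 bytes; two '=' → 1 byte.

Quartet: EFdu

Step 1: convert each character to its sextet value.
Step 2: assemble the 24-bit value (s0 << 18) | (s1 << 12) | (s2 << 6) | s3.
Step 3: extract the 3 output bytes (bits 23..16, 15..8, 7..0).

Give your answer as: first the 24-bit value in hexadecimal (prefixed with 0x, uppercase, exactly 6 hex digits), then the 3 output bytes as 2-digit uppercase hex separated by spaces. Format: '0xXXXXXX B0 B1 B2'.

Answer: 0x10576E 10 57 6E

Derivation:
Sextets: E=4, F=5, d=29, u=46
24-bit: (4<<18) | (5<<12) | (29<<6) | 46
      = 0x100000 | 0x005000 | 0x000740 | 0x00002E
      = 0x10576E
Bytes: (v>>16)&0xFF=10, (v>>8)&0xFF=57, v&0xFF=6E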